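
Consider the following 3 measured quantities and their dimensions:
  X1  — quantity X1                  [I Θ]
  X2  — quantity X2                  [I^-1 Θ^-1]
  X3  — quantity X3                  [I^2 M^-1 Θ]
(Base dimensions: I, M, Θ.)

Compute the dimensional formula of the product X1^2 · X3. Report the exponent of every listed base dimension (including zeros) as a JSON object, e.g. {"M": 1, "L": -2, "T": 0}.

{"I": 4, "M": -1, "Θ": 3}

Write exponents as rows I,M,Θ / cols X1,X2,X3:
  I: [ 1 -1  2]
  M: [ 0  0 -1]
  Θ: [ 1 -1  1]
  [I]: (2)·1+(1)·2 = 4
  [M]: (2)·0+(1)·-1 = -1
  [Θ]: (2)·1+(1)·1 = 3
⇒ I^4 M^-1 Θ^3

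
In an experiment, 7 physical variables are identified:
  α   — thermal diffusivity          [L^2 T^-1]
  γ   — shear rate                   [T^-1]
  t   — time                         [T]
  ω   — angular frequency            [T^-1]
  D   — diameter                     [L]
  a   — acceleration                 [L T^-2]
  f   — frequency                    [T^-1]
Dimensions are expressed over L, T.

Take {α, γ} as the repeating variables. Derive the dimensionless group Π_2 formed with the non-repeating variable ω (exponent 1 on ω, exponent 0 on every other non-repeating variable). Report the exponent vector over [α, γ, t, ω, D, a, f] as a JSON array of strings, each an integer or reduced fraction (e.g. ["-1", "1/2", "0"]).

Dimensional matrix (L×T by α×γ×t×ω×D×a×f):
  L: [ 2  0  0  0  1  1  0]
  T: [-1 -1  1 -1  0 -2 -1]
Echelon form has 2 nonzero rows (pivots: α,γ)
Repeat: α,γ; free: t,ω,D,a,f
RREF:
  r0: [   1    0    0    0  1/2  1/2    0]
  r1: [   0    1   -1    1 -1/2  3/2    1]
Fix exponent of ω at 1, t at 0, D at 0, a at 0, f at 0; solve each RREF row for its pivot's exponent:
  r0: exp(α) + (0)·1 = 0 ⇒ exp(α) = 0
  r1: exp(γ) + (1)·1 = 0 ⇒ exp(γ) = -1
Π_2 = γ^-1 · ω

["0", "-1", "0", "1", "0", "0", "0"]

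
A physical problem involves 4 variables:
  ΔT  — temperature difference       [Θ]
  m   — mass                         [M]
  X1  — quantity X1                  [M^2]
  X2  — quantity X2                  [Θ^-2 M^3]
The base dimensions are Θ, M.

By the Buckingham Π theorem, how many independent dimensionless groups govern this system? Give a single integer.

Dimensional matrix (Θ×M by ΔT×m×X1×X2):
  Θ: [ 1  0  0 -2]
  M: [ 0  1  2  3]
Row reduction gives pivot columns ΔT,m; rank = 2
n=4, r=2 ⇒ 2 dimensionless groups

2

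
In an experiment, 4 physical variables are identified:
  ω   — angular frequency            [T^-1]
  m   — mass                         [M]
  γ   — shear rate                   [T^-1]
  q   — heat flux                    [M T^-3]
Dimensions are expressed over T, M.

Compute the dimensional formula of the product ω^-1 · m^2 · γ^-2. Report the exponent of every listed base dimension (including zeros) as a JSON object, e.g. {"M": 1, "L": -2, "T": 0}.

{"T": 3, "M": 2}

Exponent matrix [T,M] × [ω,m,γ,q]:
  T: [-1  0 -1 -3]
  M: [ 0  1  0  1]
  [T]: (-1)·-1+(2)·0+(-2)·-1 = 3
  [M]: (-1)·0+(2)·1+(-2)·0 = 2
⇒ T^3 M^2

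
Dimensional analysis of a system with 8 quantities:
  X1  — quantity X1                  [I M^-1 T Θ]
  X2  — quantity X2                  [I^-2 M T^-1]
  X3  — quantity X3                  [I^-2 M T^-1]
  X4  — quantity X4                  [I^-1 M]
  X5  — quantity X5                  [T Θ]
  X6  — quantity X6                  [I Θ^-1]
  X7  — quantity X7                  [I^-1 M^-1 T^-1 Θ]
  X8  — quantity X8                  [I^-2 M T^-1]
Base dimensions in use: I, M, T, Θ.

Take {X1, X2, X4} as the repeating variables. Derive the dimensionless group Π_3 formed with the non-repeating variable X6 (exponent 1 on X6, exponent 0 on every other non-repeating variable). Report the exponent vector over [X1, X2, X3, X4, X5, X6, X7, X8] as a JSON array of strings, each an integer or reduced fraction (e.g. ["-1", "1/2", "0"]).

Dimensional matrix (I×M×T×Θ by X1×X2×X3×X4×X5×X6×X7×X8):
  I: [ 1 -2 -2 -1  0  1 -1 -2]
  M: [-1  1  1  1  0  0 -1  1]
  T: [ 1 -1 -1  0  1  0 -1 -1]
  Θ: [ 1  0  0  0  1 -1  1  0]
Row reduction gives pivot columns X1,X2,X4; rank = 3
Repeat: X1,X2,X4; free: X3,X5,X6,X7,X8
RREF:
  r0: [   1    0    0    0    1   -1    1    0]
  r1: [   0    1    1    0    0   -1    2    1]
  r2: [   0    0    0    1    1    0   -2    0]
  r3: [   0    0    0    0    0    0    0    0]
Fix exponent of X6 at 1, X3 at 0, X5 at 0, X7 at 0, X8 at 0; solve each RREF row for its pivot's exponent:
  r0: exp(X1) + (-1)·1 = 0 ⇒ exp(X1) = 1
  r1: exp(X2) + (-1)·1 = 0 ⇒ exp(X2) = 1
  r2: exp(X4) + (0)·1 = 0 ⇒ exp(X4) = 0
Π_3 = X1 · X2 · X6

["1", "1", "0", "0", "0", "1", "0", "0"]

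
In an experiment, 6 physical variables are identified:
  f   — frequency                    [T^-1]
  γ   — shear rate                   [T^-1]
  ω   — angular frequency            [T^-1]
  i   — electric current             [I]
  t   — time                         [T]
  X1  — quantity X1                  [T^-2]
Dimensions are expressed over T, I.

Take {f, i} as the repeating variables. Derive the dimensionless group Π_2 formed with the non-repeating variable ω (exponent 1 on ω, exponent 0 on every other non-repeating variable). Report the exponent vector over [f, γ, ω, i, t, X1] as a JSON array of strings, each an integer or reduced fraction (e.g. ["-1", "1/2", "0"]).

["-1", "0", "1", "0", "0", "0"]

Dimensional matrix (T×I by f×γ×ω×i×t×X1):
  T: [-1 -1 -1  0  1 -2]
  I: [ 0  0  0  1  0  0]
Echelon form has 2 nonzero rows (pivots: f,i)
Pivot set = {f,i}, free = {γ,ω,t,X1}
RREF:
  r0: [   1    1    1    0   -1    2]
  r1: [   0    0    0    1    0    0]
Fix exponent of ω at 1, γ at 0, t at 0, X1 at 0; solve each RREF row for its pivot's exponent:
  r0: exp(f) + (1)·1 = 0 ⇒ exp(f) = -1
  r1: exp(i) + (0)·1 = 0 ⇒ exp(i) = 0
Π_2 = f^-1 · ω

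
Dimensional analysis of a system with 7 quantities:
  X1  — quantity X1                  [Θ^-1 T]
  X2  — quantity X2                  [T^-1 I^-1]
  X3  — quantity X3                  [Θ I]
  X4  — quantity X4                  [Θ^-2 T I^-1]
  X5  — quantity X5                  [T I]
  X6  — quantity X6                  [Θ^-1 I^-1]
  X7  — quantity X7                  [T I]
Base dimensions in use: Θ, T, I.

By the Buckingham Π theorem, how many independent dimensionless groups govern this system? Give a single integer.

Write exponents as rows Θ,T,I / cols X1,X2,X3,X4,X5,X6,X7:
  Θ: [-1  0  1 -2  0 -1  0]
  T: [ 1 -1  0  1  1  0  1]
  I: [ 0 -1  1 -1  1 -1  1]
RREF → pivots at {X1,X2} ⇒ r = 2
n=7, r=2 ⇒ 5 dimensionless groups

5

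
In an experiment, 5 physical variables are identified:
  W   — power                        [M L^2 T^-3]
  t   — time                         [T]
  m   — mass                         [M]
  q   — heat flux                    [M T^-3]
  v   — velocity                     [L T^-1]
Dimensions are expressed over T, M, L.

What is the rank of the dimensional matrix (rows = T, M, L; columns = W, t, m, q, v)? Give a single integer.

Exponent matrix [T,M,L] × [W,t,m,q,v]:
  T: [-3  1  0 -3 -1]
  M: [ 1  0  1  1  0]
  L: [ 2  0  0  0  1]
Row reduction gives pivot columns W,t,m; rank = 3

3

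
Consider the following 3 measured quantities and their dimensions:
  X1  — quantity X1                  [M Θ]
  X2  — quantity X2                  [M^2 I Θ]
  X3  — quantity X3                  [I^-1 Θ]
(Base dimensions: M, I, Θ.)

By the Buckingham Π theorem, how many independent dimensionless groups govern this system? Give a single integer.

Write exponents as rows M,I,Θ / cols X1,X2,X3:
  M: [ 1  2  0]
  I: [ 0  1 -1]
  Θ: [ 1  1  1]
Row reduction gives pivot columns X1,X2; rank = 2
n=3, r=2 ⇒ 1 dimensionless group

1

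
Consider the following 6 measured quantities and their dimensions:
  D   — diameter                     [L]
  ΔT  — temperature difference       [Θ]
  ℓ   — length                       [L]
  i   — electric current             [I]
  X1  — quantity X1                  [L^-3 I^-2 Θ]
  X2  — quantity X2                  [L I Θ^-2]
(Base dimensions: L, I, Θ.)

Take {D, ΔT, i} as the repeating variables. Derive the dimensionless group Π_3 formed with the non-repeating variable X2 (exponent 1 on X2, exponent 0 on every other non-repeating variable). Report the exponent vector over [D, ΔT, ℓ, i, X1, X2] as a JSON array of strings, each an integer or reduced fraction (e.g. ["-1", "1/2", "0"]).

["-1", "2", "0", "-1", "0", "1"]

Dimensional matrix (L×I×Θ by D×ΔT×ℓ×i×X1×X2):
  L: [ 1  0  1  0 -3  1]
  I: [ 0  0  0  1 -2  1]
  Θ: [ 0  1  0  0  1 -2]
Row reduction gives pivot columns D,ΔT,i; rank = 3
Repeat: D,ΔT,i; free: ℓ,X1,X2
RREF:
  r0: [   1    0    1    0   -3    1]
  r1: [   0    1    0    0    1   -2]
  r2: [   0    0    0    1   -2    1]
Fix exponent of X2 at 1, ℓ at 0, X1 at 0; solve each RREF row for its pivot's exponent:
  r0: exp(D) + (1)·1 = 0 ⇒ exp(D) = -1
  r1: exp(ΔT) + (-2)·1 = 0 ⇒ exp(ΔT) = 2
  r2: exp(i) + (1)·1 = 0 ⇒ exp(i) = -1
Π_3 = D^-1 · ΔT^2 · i^-1 · X2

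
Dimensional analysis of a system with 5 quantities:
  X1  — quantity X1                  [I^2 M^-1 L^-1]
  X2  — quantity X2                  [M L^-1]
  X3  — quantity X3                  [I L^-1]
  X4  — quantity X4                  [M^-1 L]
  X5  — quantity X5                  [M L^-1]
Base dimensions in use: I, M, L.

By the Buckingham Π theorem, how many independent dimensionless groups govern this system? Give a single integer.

Write exponents as rows I,M,L / cols X1,X2,X3,X4,X5:
  I: [ 2  0  1  0  0]
  M: [-1  1  0 -1  1]
  L: [-1 -1 -1  1 -1]
Echelon form has 2 nonzero rows (pivots: X1,X2)
n=5, r=2 ⇒ 3 dimensionless groups

3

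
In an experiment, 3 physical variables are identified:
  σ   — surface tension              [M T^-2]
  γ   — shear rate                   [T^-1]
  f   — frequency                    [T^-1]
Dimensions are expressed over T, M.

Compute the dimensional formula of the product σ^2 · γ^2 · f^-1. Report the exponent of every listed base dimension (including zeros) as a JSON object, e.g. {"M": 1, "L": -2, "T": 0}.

Dimensional matrix (T×M by σ×γ×f):
  T: [-2 -1 -1]
  M: [ 1  0  0]
  [T]: (2)·-2+(2)·-1+(-1)·-1 = -5
  [M]: (2)·1+(2)·0+(-1)·0 = 2
⇒ T^-5 M^2

{"T": -5, "M": 2}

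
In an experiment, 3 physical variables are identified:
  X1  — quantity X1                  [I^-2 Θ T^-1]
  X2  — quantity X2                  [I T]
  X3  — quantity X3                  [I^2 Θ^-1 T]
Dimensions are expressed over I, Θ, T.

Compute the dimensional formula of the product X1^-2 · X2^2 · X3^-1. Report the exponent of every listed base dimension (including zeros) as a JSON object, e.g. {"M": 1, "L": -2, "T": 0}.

Write exponents as rows I,Θ,T / cols X1,X2,X3:
  I: [-2  1  2]
  Θ: [ 1  0 -1]
  T: [-1  1  1]
  [I]: (-2)·-2+(2)·1+(-1)·2 = 4
  [Θ]: (-2)·1+(2)·0+(-1)·-1 = -1
  [T]: (-2)·-1+(2)·1+(-1)·1 = 3
⇒ I^4 Θ^-1 T^3

{"I": 4, "Θ": -1, "T": 3}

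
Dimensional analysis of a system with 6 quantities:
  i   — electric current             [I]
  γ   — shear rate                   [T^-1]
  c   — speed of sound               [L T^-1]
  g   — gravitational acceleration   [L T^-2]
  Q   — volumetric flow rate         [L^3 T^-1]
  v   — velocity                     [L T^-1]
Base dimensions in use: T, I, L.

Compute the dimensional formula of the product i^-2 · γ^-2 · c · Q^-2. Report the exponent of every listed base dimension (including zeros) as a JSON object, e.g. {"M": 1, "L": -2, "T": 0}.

{"T": 3, "I": -2, "L": -5}

Dimensional matrix (T×I×L by i×γ×c×g×Q×v):
  T: [ 0 -1 -1 -2 -1 -1]
  I: [ 1  0  0  0  0  0]
  L: [ 0  0  1  1  3  1]
  [T]: (-2)·0+(-2)·-1+(1)·-1+(-2)·-1 = 3
  [I]: (-2)·1+(-2)·0+(1)·0+(-2)·0 = -2
  [L]: (-2)·0+(-2)·0+(1)·1+(-2)·3 = -5
⇒ T^3 I^-2 L^-5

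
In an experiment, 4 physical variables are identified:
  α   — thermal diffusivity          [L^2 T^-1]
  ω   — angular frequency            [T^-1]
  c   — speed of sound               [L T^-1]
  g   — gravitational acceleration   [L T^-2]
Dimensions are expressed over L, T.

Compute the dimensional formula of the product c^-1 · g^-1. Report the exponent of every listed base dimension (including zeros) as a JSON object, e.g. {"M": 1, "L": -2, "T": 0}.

{"L": -2, "T": 3}

Exponent matrix [L,T] × [α,ω,c,g]:
  L: [ 2  0  1  1]
  T: [-1 -1 -1 -2]
  [L]: (-1)·1+(-1)·1 = -2
  [T]: (-1)·-1+(-1)·-2 = 3
⇒ L^-2 T^3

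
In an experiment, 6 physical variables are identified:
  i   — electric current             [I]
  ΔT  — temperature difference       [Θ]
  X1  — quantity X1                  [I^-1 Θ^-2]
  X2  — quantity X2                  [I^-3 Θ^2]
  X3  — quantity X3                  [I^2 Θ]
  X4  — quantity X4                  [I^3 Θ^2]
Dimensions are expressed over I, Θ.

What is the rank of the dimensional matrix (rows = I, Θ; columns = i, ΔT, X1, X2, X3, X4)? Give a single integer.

2

Dimensional matrix (I×Θ by i×ΔT×X1×X2×X3×X4):
  I: [ 1  0 -1 -3  2  3]
  Θ: [ 0  1 -2  2  1  2]
Row reduction gives pivot columns i,ΔT; rank = 2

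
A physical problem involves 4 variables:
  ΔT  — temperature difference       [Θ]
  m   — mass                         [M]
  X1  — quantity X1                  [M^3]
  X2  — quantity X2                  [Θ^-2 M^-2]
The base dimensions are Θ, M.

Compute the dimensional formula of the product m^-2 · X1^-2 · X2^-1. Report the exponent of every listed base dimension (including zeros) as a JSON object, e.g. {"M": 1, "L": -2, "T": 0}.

{"Θ": 2, "M": -6}

Write exponents as rows Θ,M / cols ΔT,m,X1,X2:
  Θ: [ 1  0  0 -2]
  M: [ 0  1  3 -2]
  [Θ]: (-2)·0+(-2)·0+(-1)·-2 = 2
  [M]: (-2)·1+(-2)·3+(-1)·-2 = -6
⇒ Θ^2 M^-6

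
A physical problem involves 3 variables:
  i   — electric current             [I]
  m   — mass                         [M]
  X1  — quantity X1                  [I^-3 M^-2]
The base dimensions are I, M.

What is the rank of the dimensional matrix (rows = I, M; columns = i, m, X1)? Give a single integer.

2

Write exponents as rows I,M / cols i,m,X1:
  I: [ 1  0 -3]
  M: [ 0  1 -2]
RREF → pivots at {i,m} ⇒ r = 2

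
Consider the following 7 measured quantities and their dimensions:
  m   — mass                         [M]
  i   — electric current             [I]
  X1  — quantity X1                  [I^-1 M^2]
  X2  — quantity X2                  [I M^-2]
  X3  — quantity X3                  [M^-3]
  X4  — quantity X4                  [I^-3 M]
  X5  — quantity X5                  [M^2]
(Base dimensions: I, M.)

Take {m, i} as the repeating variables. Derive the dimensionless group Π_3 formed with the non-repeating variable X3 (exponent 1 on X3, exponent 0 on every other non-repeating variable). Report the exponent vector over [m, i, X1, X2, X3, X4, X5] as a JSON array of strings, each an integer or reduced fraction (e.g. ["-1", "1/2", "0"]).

Dimensional matrix (I×M by m×i×X1×X2×X3×X4×X5):
  I: [ 0  1 -1  1  0 -3  0]
  M: [ 1  0  2 -2 -3  1  2]
RREF → pivots at {m,i} ⇒ r = 2
Repeat: m,i; free: X1,X2,X3,X4,X5
RREF:
  r0: [   1    0    2   -2   -3    1    2]
  r1: [   0    1   -1    1    0   -3    0]
Fix exponent of X3 at 1, X1 at 0, X2 at 0, X4 at 0, X5 at 0; solve each RREF row for its pivot's exponent:
  r0: exp(m) + (-3)·1 = 0 ⇒ exp(m) = 3
  r1: exp(i) + (0)·1 = 0 ⇒ exp(i) = 0
Π_3 = m^3 · X3

["3", "0", "0", "0", "1", "0", "0"]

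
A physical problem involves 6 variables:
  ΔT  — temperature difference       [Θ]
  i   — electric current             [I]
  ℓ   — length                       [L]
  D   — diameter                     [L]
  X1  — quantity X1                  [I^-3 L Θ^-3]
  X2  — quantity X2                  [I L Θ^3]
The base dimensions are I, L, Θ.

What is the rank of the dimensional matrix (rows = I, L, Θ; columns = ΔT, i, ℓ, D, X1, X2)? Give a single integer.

3

Dimensional matrix (I×L×Θ by ΔT×i×ℓ×D×X1×X2):
  I: [ 0  1  0  0 -3  1]
  L: [ 0  0  1  1  1  1]
  Θ: [ 1  0  0  0 -3  3]
Echelon form has 3 nonzero rows (pivots: ΔT,i,ℓ)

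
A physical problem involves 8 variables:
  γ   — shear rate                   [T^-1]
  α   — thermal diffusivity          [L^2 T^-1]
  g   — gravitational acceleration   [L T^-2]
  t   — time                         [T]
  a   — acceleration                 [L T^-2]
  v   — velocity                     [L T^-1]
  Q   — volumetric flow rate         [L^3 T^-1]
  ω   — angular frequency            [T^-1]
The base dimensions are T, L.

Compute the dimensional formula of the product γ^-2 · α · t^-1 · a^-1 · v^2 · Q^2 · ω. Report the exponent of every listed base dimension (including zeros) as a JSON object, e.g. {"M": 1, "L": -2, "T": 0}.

Exponent matrix [T,L] × [γ,α,g,t,a,v,Q,ω]:
  T: [-1 -1 -2  1 -2 -1 -1 -1]
  L: [ 0  2  1  0  1  1  3  0]
  [T]: (-2)·-1+(1)·-1+(-1)·1+(-1)·-2+(2)·-1+(2)·-1+(1)·-1 = -3
  [L]: (-2)·0+(1)·2+(-1)·0+(-1)·1+(2)·1+(2)·3+(1)·0 = 9
⇒ T^-3 L^9

{"T": -3, "L": 9}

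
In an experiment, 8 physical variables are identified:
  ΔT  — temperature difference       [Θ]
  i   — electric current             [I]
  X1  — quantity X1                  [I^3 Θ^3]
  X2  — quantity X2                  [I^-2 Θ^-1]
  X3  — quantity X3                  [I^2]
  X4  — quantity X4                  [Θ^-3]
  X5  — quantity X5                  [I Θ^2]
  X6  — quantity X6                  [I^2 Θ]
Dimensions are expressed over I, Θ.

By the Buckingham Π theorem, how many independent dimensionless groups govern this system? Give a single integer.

6

Write exponents as rows I,Θ / cols ΔT,i,X1,X2,X3,X4,X5,X6:
  I: [ 0  1  3 -2  2  0  1  2]
  Θ: [ 1  0  3 -1  0 -3  2  1]
Row reduction gives pivot columns ΔT,i; rank = 2
8 vars − rank 2 = 6 Π groups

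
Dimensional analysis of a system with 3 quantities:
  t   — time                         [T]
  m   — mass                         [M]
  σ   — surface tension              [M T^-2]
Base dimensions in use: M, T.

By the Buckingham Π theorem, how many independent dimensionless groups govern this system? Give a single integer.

1

Dimensional matrix (M×T by t×m×σ):
  M: [ 0  1  1]
  T: [ 1  0 -2]
Row reduction gives pivot columns t,m; rank = 2
3 vars − rank 2 = 1 Π group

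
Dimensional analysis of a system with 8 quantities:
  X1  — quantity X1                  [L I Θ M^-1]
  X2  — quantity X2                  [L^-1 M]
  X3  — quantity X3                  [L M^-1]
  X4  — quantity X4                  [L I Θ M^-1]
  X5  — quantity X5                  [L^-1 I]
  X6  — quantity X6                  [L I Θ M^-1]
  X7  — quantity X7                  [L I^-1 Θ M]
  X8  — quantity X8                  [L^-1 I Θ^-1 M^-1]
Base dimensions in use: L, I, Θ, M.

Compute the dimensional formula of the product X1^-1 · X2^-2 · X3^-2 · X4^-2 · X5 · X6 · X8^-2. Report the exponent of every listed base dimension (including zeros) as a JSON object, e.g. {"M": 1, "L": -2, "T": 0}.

{"L": -1, "I": -3, "Θ": 0, "M": 4}

Write exponents as rows L,I,Θ,M / cols X1,X2,X3,X4,X5,X6,X7,X8:
  L: [ 1 -1  1  1 -1  1  1 -1]
  I: [ 1  0  0  1  1  1 -1  1]
  Θ: [ 1  0  0  1  0  1  1 -1]
  M: [-1  1 -1 -1  0 -1  1 -1]
  [L]: (-1)·1+(-2)·-1+(-2)·1+(-2)·1+(1)·-1+(1)·1+(-2)·-1 = -1
  [I]: (-1)·1+(-2)·0+(-2)·0+(-2)·1+(1)·1+(1)·1+(-2)·1 = -3
  [Θ]: (-1)·1+(-2)·0+(-2)·0+(-2)·1+(1)·0+(1)·1+(-2)·-1 = 0
  [M]: (-1)·-1+(-2)·1+(-2)·-1+(-2)·-1+(1)·0+(1)·-1+(-2)·-1 = 4
⇒ L^-1 I^-3 M^4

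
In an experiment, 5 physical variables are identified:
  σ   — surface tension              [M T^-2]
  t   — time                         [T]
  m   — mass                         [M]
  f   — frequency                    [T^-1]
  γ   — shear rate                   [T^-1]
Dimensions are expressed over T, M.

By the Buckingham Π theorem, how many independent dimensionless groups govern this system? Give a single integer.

3

Dimensional matrix (T×M by σ×t×m×f×γ):
  T: [-2  1  0 -1 -1]
  M: [ 1  0  1  0  0]
Row reduction gives pivot columns σ,t; rank = 2
Π count = n − r = 5 − 2 = 3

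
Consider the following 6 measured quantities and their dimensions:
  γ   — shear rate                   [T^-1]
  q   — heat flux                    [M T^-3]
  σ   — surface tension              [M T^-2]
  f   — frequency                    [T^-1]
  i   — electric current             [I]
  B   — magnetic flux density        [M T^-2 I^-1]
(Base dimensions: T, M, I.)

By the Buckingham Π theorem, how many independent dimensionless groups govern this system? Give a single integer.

3

Write exponents as rows T,M,I / cols γ,q,σ,f,i,B:
  T: [-1 -3 -2 -1  0 -2]
  M: [ 0  1  1  0  0  1]
  I: [ 0  0  0  0  1 -1]
Echelon form has 3 nonzero rows (pivots: γ,q,i)
6 vars − rank 3 = 3 Π groups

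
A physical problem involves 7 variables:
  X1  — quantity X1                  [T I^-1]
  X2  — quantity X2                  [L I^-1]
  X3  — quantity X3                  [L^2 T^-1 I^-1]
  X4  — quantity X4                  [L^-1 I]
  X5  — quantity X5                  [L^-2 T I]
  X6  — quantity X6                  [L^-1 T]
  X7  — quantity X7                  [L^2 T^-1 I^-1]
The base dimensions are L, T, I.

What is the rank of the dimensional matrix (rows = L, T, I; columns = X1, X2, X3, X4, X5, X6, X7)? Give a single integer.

2

Write exponents as rows L,T,I / cols X1,X2,X3,X4,X5,X6,X7:
  L: [ 0  1  2 -1 -2 -1  2]
  T: [ 1  0 -1  0  1  1 -1]
  I: [-1 -1 -1  1  1  0 -1]
RREF → pivots at {X1,X2} ⇒ r = 2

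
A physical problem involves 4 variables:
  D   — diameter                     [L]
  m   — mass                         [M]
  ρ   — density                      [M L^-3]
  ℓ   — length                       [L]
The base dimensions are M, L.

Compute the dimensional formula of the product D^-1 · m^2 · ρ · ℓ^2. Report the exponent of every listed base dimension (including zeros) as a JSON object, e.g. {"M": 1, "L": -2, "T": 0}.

Write exponents as rows M,L / cols D,m,ρ,ℓ:
  M: [ 0  1  1  0]
  L: [ 1  0 -3  1]
  [M]: (-1)·0+(2)·1+(1)·1+(2)·0 = 3
  [L]: (-1)·1+(2)·0+(1)·-3+(2)·1 = -2
⇒ M^3 L^-2

{"M": 3, "L": -2}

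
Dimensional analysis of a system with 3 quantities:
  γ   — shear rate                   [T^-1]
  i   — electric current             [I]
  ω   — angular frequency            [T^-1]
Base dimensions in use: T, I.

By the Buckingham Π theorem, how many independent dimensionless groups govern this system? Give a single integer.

1

Dimensional matrix (T×I by γ×i×ω):
  T: [-1  0 -1]
  I: [ 0  1  0]
Echelon form has 2 nonzero rows (pivots: γ,i)
n=3, r=2 ⇒ 1 dimensionless group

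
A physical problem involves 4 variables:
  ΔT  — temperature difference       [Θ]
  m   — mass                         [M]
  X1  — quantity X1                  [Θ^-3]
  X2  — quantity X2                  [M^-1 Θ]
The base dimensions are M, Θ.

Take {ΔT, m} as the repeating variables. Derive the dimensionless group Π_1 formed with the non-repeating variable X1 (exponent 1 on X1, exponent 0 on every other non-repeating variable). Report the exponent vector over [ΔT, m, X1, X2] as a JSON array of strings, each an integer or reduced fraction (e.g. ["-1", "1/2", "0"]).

["3", "0", "1", "0"]

Exponent matrix [M,Θ] × [ΔT,m,X1,X2]:
  M: [ 0  1  0 -1]
  Θ: [ 1  0 -3  1]
RREF → pivots at {ΔT,m} ⇒ r = 2
Pivot set = {ΔT,m}, free = {X1,X2}
RREF:
  r0: [   1    0   -3    1]
  r1: [   0    1    0   -1]
Fix exponent of X1 at 1, X2 at 0; solve each RREF row for its pivot's exponent:
  r0: exp(ΔT) + (-3)·1 = 0 ⇒ exp(ΔT) = 3
  r1: exp(m) + (0)·1 = 0 ⇒ exp(m) = 0
Π_1 = ΔT^3 · X1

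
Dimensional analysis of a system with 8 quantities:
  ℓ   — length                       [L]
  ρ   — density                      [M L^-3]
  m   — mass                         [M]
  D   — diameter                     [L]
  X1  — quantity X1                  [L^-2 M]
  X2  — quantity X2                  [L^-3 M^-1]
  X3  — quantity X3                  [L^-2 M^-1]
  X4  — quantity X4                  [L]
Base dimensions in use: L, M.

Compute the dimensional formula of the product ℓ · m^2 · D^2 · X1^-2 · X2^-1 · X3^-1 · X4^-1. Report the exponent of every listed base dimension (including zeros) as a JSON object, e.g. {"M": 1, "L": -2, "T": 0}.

Exponent matrix [L,M] × [ℓ,ρ,m,D,X1,X2,X3,X4]:
  L: [ 1 -3  0  1 -2 -3 -2  1]
  M: [ 0  1  1  0  1 -1 -1  0]
  [L]: (1)·1+(2)·0+(2)·1+(-2)·-2+(-1)·-3+(-1)·-2+(-1)·1 = 11
  [M]: (1)·0+(2)·1+(2)·0+(-2)·1+(-1)·-1+(-1)·-1+(-1)·0 = 2
⇒ L^11 M^2

{"L": 11, "M": 2}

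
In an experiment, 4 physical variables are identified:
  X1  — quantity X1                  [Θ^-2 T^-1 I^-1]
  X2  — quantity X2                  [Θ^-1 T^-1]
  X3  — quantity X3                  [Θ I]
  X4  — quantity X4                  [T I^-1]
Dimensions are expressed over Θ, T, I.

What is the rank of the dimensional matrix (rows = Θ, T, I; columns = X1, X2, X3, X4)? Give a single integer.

2

Exponent matrix [Θ,T,I] × [X1,X2,X3,X4]:
  Θ: [-2 -1  1  0]
  T: [-1 -1  0  1]
  I: [-1  0  1 -1]
Echelon form has 2 nonzero rows (pivots: X1,X2)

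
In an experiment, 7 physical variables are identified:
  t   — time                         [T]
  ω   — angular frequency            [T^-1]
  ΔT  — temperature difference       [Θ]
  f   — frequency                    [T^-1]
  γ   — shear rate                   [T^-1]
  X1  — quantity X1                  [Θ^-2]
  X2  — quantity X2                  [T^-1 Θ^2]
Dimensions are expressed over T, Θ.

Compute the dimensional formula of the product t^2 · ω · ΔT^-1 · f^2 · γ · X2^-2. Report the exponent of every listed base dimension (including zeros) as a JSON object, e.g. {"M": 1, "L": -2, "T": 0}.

Write exponents as rows T,Θ / cols t,ω,ΔT,f,γ,X1,X2:
  T: [ 1 -1  0 -1 -1  0 -1]
  Θ: [ 0  0  1  0  0 -2  2]
  [T]: (2)·1+(1)·-1+(-1)·0+(2)·-1+(1)·-1+(-2)·-1 = 0
  [Θ]: (2)·0+(1)·0+(-1)·1+(2)·0+(1)·0+(-2)·2 = -5
⇒ Θ^-5

{"T": 0, "Θ": -5}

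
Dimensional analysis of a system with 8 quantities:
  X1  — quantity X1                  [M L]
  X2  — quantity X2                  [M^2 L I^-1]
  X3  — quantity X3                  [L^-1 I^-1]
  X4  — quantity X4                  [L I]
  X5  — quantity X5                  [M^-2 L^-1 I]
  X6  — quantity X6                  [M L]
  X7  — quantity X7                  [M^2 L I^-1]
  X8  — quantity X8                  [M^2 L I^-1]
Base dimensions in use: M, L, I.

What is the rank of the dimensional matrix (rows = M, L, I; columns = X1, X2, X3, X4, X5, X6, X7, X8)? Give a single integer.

Dimensional matrix (M×L×I by X1×X2×X3×X4×X5×X6×X7×X8):
  M: [ 1  2  0  0 -2  1  2  2]
  L: [ 1  1 -1  1 -1  1  1  1]
  I: [ 0 -1 -1  1  1  0 -1 -1]
RREF → pivots at {X1,X2} ⇒ r = 2

2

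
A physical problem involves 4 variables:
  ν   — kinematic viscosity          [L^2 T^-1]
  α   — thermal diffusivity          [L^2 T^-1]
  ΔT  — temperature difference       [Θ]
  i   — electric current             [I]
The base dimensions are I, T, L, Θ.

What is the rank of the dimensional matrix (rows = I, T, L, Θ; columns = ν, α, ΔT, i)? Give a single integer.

Exponent matrix [I,T,L,Θ] × [ν,α,ΔT,i]:
  I: [ 0  0  0  1]
  T: [-1 -1  0  0]
  L: [ 2  2  0  0]
  Θ: [ 0  0  1  0]
Row reduction gives pivot columns ν,ΔT,i; rank = 3

3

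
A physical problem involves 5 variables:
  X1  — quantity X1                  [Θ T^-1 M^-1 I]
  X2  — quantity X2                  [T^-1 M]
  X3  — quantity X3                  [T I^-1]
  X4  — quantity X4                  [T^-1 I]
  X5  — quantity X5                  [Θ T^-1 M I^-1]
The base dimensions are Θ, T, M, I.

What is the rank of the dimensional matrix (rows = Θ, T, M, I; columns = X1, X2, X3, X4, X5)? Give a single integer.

Dimensional matrix (Θ×T×M×I by X1×X2×X3×X4×X5):
  Θ: [ 1  0  0  0  1]
  T: [-1 -1  1 -1 -1]
  M: [-1  1  0  0  1]
  I: [ 1  0 -1  1 -1]
Echelon form has 3 nonzero rows (pivots: X1,X2,X3)

3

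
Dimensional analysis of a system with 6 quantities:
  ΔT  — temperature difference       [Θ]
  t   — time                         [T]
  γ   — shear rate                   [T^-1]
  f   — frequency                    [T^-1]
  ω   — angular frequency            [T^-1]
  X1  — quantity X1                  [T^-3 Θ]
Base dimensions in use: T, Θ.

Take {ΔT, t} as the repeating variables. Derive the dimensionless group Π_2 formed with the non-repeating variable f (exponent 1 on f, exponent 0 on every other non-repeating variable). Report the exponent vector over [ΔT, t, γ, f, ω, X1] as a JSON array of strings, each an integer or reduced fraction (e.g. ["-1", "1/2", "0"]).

Dimensional matrix (T×Θ by ΔT×t×γ×f×ω×X1):
  T: [ 0  1 -1 -1 -1 -3]
  Θ: [ 1  0  0  0  0  1]
RREF → pivots at {ΔT,t} ⇒ r = 2
Repeat: ΔT,t; free: γ,f,ω,X1
RREF:
  r0: [   1    0    0    0    0    1]
  r1: [   0    1   -1   -1   -1   -3]
Fix exponent of f at 1, γ at 0, ω at 0, X1 at 0; solve each RREF row for its pivot's exponent:
  r0: exp(ΔT) + (0)·1 = 0 ⇒ exp(ΔT) = 0
  r1: exp(t) + (-1)·1 = 0 ⇒ exp(t) = 1
Π_2 = t · f

["0", "1", "0", "1", "0", "0"]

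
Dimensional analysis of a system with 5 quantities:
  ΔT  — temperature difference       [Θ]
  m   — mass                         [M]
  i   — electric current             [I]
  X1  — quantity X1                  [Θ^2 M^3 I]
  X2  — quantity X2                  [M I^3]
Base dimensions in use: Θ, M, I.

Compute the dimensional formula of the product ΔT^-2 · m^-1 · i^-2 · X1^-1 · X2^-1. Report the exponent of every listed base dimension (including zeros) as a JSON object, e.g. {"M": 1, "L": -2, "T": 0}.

Write exponents as rows Θ,M,I / cols ΔT,m,i,X1,X2:
  Θ: [ 1  0  0  2  0]
  M: [ 0  1  0  3  1]
  I: [ 0  0  1  1  3]
  [Θ]: (-2)·1+(-1)·0+(-2)·0+(-1)·2+(-1)·0 = -4
  [M]: (-2)·0+(-1)·1+(-2)·0+(-1)·3+(-1)·1 = -5
  [I]: (-2)·0+(-1)·0+(-2)·1+(-1)·1+(-1)·3 = -6
⇒ Θ^-4 M^-5 I^-6

{"Θ": -4, "M": -5, "I": -6}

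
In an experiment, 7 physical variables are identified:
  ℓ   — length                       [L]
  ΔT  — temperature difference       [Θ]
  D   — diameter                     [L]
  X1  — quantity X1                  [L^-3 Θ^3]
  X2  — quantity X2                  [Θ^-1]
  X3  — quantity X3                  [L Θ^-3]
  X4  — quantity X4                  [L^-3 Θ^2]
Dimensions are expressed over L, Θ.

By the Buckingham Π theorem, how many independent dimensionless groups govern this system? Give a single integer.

5

Dimensional matrix (L×Θ by ℓ×ΔT×D×X1×X2×X3×X4):
  L: [ 1  0  1 -3  0  1 -3]
  Θ: [ 0  1  0  3 -1 -3  2]
RREF → pivots at {ℓ,ΔT} ⇒ r = 2
n=7, r=2 ⇒ 5 dimensionless groups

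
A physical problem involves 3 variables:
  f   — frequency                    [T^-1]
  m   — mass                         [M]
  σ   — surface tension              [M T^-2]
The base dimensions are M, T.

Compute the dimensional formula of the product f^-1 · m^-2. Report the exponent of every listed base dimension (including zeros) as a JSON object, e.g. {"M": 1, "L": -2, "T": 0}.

{"M": -2, "T": 1}

Dimensional matrix (M×T by f×m×σ):
  M: [ 0  1  1]
  T: [-1  0 -2]
  [M]: (-1)·0+(-2)·1 = -2
  [T]: (-1)·-1+(-2)·0 = 1
⇒ M^-2 T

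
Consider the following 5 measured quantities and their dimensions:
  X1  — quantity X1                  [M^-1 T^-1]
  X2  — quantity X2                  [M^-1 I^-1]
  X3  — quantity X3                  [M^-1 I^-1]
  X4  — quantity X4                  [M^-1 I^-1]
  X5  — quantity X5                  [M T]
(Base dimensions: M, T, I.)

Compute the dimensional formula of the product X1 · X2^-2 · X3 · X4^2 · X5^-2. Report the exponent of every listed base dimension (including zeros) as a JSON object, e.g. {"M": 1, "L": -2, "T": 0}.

Write exponents as rows M,T,I / cols X1,X2,X3,X4,X5:
  M: [-1 -1 -1 -1  1]
  T: [-1  0  0  0  1]
  I: [ 0 -1 -1 -1  0]
  [M]: (1)·-1+(-2)·-1+(1)·-1+(2)·-1+(-2)·1 = -4
  [T]: (1)·-1+(-2)·0+(1)·0+(2)·0+(-2)·1 = -3
  [I]: (1)·0+(-2)·-1+(1)·-1+(2)·-1+(-2)·0 = -1
⇒ M^-4 T^-3 I^-1

{"M": -4, "T": -3, "I": -1}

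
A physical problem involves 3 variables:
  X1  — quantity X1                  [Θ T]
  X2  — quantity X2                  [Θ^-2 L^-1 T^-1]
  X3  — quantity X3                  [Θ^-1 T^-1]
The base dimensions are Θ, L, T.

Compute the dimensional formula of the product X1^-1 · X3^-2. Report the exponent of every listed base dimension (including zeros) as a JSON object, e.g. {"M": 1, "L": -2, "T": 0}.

{"Θ": 1, "L": 0, "T": 1}

Write exponents as rows Θ,L,T / cols X1,X2,X3:
  Θ: [ 1 -2 -1]
  L: [ 0 -1  0]
  T: [ 1 -1 -1]
  [Θ]: (-1)·1+(-2)·-1 = 1
  [L]: (-1)·0+(-2)·0 = 0
  [T]: (-1)·1+(-2)·-1 = 1
⇒ Θ T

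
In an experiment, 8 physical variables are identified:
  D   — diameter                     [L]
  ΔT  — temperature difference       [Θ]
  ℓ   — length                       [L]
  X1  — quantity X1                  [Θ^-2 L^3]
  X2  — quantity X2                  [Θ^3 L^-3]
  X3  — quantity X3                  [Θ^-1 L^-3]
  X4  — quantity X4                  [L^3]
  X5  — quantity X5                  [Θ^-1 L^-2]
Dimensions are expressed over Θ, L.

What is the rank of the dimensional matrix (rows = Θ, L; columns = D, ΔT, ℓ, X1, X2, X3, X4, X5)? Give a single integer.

2

Exponent matrix [Θ,L] × [D,ΔT,ℓ,X1,X2,X3,X4,X5]:
  Θ: [ 0  1  0 -2  3 -1  0 -1]
  L: [ 1  0  1  3 -3 -3  3 -2]
RREF → pivots at {D,ΔT} ⇒ r = 2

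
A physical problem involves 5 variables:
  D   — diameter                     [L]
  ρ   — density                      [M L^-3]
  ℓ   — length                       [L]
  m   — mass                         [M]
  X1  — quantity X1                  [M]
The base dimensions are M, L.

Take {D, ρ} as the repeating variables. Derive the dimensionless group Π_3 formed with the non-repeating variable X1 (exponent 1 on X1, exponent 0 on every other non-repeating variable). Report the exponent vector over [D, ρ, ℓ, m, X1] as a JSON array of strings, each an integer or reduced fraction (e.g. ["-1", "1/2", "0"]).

["-3", "-1", "0", "0", "1"]

Dimensional matrix (M×L by D×ρ×ℓ×m×X1):
  M: [ 0  1  0  1  1]
  L: [ 1 -3  1  0  0]
RREF → pivots at {D,ρ} ⇒ r = 2
Pivot set = {D,ρ}, free = {ℓ,m,X1}
RREF:
  r0: [   1    0    1    3    3]
  r1: [   0    1    0    1    1]
Fix exponent of X1 at 1, ℓ at 0, m at 0; solve each RREF row for its pivot's exponent:
  r0: exp(D) + (3)·1 = 0 ⇒ exp(D) = -3
  r1: exp(ρ) + (1)·1 = 0 ⇒ exp(ρ) = -1
Π_3 = D^-3 · ρ^-1 · X1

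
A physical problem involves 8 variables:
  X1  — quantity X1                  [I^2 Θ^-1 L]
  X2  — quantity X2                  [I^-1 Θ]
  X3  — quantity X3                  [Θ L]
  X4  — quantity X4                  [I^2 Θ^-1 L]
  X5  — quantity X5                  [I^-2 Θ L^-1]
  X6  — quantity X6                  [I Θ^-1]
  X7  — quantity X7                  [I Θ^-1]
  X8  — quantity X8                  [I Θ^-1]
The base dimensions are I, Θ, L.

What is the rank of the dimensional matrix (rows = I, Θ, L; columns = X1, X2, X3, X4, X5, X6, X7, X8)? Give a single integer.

2

Exponent matrix [I,Θ,L] × [X1,X2,X3,X4,X5,X6,X7,X8]:
  I: [ 2 -1  0  2 -2  1  1  1]
  Θ: [-1  1  1 -1  1 -1 -1 -1]
  L: [ 1  0  1  1 -1  0  0  0]
RREF → pivots at {X1,X2} ⇒ r = 2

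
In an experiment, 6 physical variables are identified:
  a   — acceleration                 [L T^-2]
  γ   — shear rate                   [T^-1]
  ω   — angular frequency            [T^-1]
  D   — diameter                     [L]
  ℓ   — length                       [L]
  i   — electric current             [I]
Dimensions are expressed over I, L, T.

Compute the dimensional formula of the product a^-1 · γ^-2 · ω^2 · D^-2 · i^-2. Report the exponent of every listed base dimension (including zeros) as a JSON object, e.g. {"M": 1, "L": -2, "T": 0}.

{"I": -2, "L": -3, "T": 2}

Dimensional matrix (I×L×T by a×γ×ω×D×ℓ×i):
  I: [ 0  0  0  0  0  1]
  L: [ 1  0  0  1  1  0]
  T: [-2 -1 -1  0  0  0]
  [I]: (-1)·0+(-2)·0+(2)·0+(-2)·0+(-2)·1 = -2
  [L]: (-1)·1+(-2)·0+(2)·0+(-2)·1+(-2)·0 = -3
  [T]: (-1)·-2+(-2)·-1+(2)·-1+(-2)·0+(-2)·0 = 2
⇒ I^-2 L^-3 T^2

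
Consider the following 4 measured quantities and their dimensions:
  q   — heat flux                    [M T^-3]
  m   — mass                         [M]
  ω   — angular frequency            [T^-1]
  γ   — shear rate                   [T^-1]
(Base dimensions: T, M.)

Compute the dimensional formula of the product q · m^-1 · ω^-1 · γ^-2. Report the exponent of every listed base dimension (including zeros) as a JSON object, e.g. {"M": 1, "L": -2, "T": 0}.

{"T": 0, "M": 0}

Dimensional matrix (T×M by q×m×ω×γ):
  T: [-3  0 -1 -1]
  M: [ 1  1  0  0]
  [T]: (1)·-3+(-1)·0+(-1)·-1+(-2)·-1 = 0
  [M]: (1)·1+(-1)·1+(-1)·0+(-2)·0 = 0
⇒ 1 (dimensionless)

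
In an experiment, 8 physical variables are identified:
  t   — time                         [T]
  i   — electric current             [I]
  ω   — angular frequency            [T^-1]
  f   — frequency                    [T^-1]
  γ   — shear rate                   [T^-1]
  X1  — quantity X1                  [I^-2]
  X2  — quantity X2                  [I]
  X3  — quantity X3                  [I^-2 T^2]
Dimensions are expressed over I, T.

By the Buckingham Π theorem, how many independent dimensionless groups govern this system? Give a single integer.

Dimensional matrix (I×T by t×i×ω×f×γ×X1×X2×X3):
  I: [ 0  1  0  0  0 -2  1 -2]
  T: [ 1  0 -1 -1 -1  0  0  2]
RREF → pivots at {t,i} ⇒ r = 2
n=8, r=2 ⇒ 6 dimensionless groups

6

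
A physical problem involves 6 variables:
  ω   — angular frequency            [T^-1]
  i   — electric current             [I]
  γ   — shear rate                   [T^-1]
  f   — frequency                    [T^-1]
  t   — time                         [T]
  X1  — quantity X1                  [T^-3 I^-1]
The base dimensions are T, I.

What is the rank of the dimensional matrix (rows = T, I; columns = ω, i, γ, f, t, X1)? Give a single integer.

2

Exponent matrix [T,I] × [ω,i,γ,f,t,X1]:
  T: [-1  0 -1 -1  1 -3]
  I: [ 0  1  0  0  0 -1]
RREF → pivots at {ω,i} ⇒ r = 2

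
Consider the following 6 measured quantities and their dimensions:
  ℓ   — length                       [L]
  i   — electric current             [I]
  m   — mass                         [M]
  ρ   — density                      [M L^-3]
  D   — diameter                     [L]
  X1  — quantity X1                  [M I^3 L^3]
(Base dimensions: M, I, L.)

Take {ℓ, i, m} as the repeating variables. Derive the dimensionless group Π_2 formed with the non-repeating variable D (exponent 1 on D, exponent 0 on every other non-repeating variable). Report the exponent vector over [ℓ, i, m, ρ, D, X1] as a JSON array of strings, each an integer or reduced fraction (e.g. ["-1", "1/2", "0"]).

Exponent matrix [M,I,L] × [ℓ,i,m,ρ,D,X1]:
  M: [ 0  0  1  1  0  1]
  I: [ 0  1  0  0  0  3]
  L: [ 1  0  0 -3  1  3]
Row reduction gives pivot columns ℓ,i,m; rank = 3
Repeat: ℓ,i,m; free: ρ,D,X1
RREF:
  r0: [   1    0    0   -3    1    3]
  r1: [   0    1    0    0    0    3]
  r2: [   0    0    1    1    0    1]
Fix exponent of D at 1, ρ at 0, X1 at 0; solve each RREF row for its pivot's exponent:
  r0: exp(ℓ) + (1)·1 = 0 ⇒ exp(ℓ) = -1
  r1: exp(i) + (0)·1 = 0 ⇒ exp(i) = 0
  r2: exp(m) + (0)·1 = 0 ⇒ exp(m) = 0
Π_2 = ℓ^-1 · D

["-1", "0", "0", "0", "1", "0"]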